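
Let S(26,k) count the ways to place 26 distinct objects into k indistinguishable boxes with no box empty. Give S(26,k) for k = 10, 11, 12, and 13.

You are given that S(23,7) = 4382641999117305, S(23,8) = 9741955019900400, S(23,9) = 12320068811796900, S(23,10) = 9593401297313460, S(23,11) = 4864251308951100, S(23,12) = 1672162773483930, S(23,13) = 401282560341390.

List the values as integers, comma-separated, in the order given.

i=24: T(24,8)=4382641999117305+8·9741955019900400=82318282158320505 | T(24,9)=9741955019900400+9·12320068811796900=120622574326072500 | T(24,10)=12320068811796900+10·9593401297313460=108254081784931500 | T(24,11)=9593401297313460+11·4864251308951100=63100165695775560 | T(24,12)=4864251308951100+12·1672162773483930=24930204590758260 | T(24,13)=1672162773483930+13·401282560341390=6888836057922000
i=25: T(25,9)=82318282158320505+9·120622574326072500=1167921451092973005 | T(25,10)=120622574326072500+10·108254081784931500=1203163392175387500 | T(25,11)=108254081784931500+11·63100165695775560=802355904438462660 | T(25,12)=63100165695775560+12·24930204590758260=362262620784874680 | T(25,13)=24930204590758260+13·6888836057922000=114485073343744260
i=26: T(26,10)=1167921451092973005+10·1203163392175387500=13199555372846848005 | T(26,11)=1203163392175387500+11·802355904438462660=10029078340998476760 | T(26,12)=802355904438462660+12·362262620784874680=5149507353856958820 | T(26,13)=362262620784874680+13·114485073343744260=1850568574253550060
Read S(26,10) = 13199555372846848005, S(26,11) = 10029078340998476760, S(26,12) = 5149507353856958820, S(26,13) = 1850568574253550060.

13199555372846848005, 10029078340998476760, 5149507353856958820, 1850568574253550060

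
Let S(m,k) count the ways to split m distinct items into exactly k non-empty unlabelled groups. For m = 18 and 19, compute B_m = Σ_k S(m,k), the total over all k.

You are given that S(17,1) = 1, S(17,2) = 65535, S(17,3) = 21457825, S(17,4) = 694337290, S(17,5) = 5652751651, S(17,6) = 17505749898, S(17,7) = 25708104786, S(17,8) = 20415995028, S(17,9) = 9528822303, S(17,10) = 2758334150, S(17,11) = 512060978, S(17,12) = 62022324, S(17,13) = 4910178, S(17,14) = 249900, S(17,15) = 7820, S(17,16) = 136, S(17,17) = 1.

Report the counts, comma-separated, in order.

682076806159, 5832742205057

[18] T[18,1]:1*1+0=1 · T[18,2]:2*65535+1=131071 · T[18,3]:3*21457825+65535=64439010 · T[18,4]:4*694337290+21457825=2798806985 · T[18,5]:5*5652751651+694337290=28958095545 · T[18,6]:6*17505749898+5652751651=110687251039 · T[18,7]:7*25708104786+17505749898=197462483400 · T[18,8]:8*20415995028+25708104786=189036065010 · T[18,9]:9*9528822303+20415995028=106175395755 · T[18,10]:10*2758334150+9528822303=37112163803 · T[18,11]:11*512060978+2758334150=8391004908 · T[18,12]:12*62022324+512060978=1256328866 · T[18,13]:13*4910178+62022324=125854638 · T[18,14]:14*249900+4910178=8408778 · T[18,15]:15*7820+249900=367200 · T[18,16]:16*136+7820=9996 · T[18,17]:17*1+136=153 · T[18,18]:18*0+1=1
[19] T[19,1]:1*1+0=1 · T[19,2]:2*131071+1=262143 · T[19,3]:3*64439010+131071=193448101 · T[19,4]:4*2798806985+64439010=11259666950 · T[19,5]:5*28958095545+2798806985=147589284710 · T[19,6]:6*110687251039+28958095545=693081601779 · T[19,7]:7*197462483400+110687251039=1492924634839 · T[19,8]:8*189036065010+197462483400=1709751003480 · T[19,9]:9*106175395755+189036065010=1144614626805 · T[19,10]:10*37112163803+106175395755=477297033785 · T[19,11]:11*8391004908+37112163803=129413217791 · T[19,12]:12*1256328866+8391004908=23466951300 · T[19,13]:13*125854638+1256328866=2892439160 · T[19,14]:14*8408778+125854638=243577530 · T[19,15]:15*367200+8408778=13916778 · T[19,16]:16*9996+367200=527136 · T[19,17]:17*153+9996=12597 · T[19,18]:18*1+153=171 · T[19,19]:19*0+1=1
B_18 = ΣS(18,k) = 1+131071+64439010+2798806985+28958095545+110687251039+197462483400+189036065010+106175395755+37112163803+8391004908+1256328866+125854638+8408778+367200+9996+153+1 = 682076806159
B_19 = ΣS(19,k) = 1+262143+193448101+11259666950+147589284710+693081601779+1492924634839+1709751003480+1144614626805+477297033785+129413217791+23466951300+2892439160+243577530+13916778+527136+12597+171+1 = 5832742205057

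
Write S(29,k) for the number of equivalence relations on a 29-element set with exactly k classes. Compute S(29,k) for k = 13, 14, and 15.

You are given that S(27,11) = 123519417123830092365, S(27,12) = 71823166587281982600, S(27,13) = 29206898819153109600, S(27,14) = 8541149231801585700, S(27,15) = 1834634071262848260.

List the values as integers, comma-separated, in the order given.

[28] T[28,12]:12*71823166587281982600+123519417123830092365=985397416171213883565 · T[28,13]:13*29206898819153109600+71823166587281982600=451512851236272407400 · T[28,14]:14*8541149231801585700+29206898819153109600=148782988064375309400 · T[28,15]:15*1834634071262848260+8541149231801585700=36060660300744309600
[29] T[29,13]:13*451512851236272407400+985397416171213883565=6855064482242755179765 · T[29,14]:14*148782988064375309400+451512851236272407400=2534474684137526739000 · T[29,15]:15*36060660300744309600+148782988064375309400=689692892575539953400
Read S(29,13) = 6855064482242755179765, S(29,14) = 2534474684137526739000, S(29,15) = 689692892575539953400.

6855064482242755179765, 2534474684137526739000, 689692892575539953400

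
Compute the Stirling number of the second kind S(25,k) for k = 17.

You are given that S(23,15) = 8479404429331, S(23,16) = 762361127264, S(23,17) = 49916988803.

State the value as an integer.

48063331393110

[24] T[24,16]:16*762361127264+8479404429331=20677182465555 · T[24,17]:17*49916988803+762361127264=1610949936915
[25] T[25,17]:17*1610949936915+20677182465555=48063331393110
Read S(25,17) = 48063331393110.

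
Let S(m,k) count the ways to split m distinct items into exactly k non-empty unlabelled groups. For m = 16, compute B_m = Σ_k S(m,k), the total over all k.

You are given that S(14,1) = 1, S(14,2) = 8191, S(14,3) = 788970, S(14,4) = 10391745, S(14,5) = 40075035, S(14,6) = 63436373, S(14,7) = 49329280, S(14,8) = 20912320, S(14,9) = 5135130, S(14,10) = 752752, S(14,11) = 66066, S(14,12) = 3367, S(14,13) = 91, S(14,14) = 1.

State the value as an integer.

row 15: T[15][1]=1·1+0=1  T[15][2]=2·8191+1=16383  T[15][3]=3·788970+8191=2375101  T[15][4]=4·10391745+788970=42355950  T[15][5]=5·40075035+10391745=210766920  T[15][6]=6·63436373+40075035=420693273  T[15][7]=7·49329280+63436373=408741333  T[15][8]=8·20912320+49329280=216627840  T[15][9]=9·5135130+20912320=67128490  T[15][10]=10·752752+5135130=12662650  T[15][11]=11·66066+752752=1479478  T[15][12]=12·3367+66066=106470  T[15][13]=13·91+3367=4550  T[15][14]=14·1+91=105  T[15][15]=15·0+1=1
row 16: T[16][1]=1·1+0=1  T[16][2]=2·16383+1=32767  T[16][3]=3·2375101+16383=7141686  T[16][4]=4·42355950+2375101=171798901  T[16][5]=5·210766920+42355950=1096190550  T[16][6]=6·420693273+210766920=2734926558  T[16][7]=7·408741333+420693273=3281882604  T[16][8]=8·216627840+408741333=2141764053  T[16][9]=9·67128490+216627840=820784250  T[16][10]=10·12662650+67128490=193754990  T[16][11]=11·1479478+12662650=28936908  T[16][12]=12·106470+1479478=2757118  T[16][13]=13·4550+106470=165620  T[16][14]=14·105+4550=6020  T[16][15]=15·1+105=120  T[16][16]=16·0+1=1
B_16 = ΣS(16,k) = 1+32767+7141686+171798901+1096190550+2734926558+3281882604+2141764053+820784250+193754990+28936908+2757118+165620+6020+120+1 = 10480142147

10480142147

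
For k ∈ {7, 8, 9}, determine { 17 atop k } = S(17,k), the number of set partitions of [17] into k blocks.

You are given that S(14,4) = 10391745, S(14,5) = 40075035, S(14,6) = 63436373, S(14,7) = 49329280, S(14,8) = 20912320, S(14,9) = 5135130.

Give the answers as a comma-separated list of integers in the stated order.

i=15: T(15,5)=10391745+5·40075035=210766920 | T(15,6)=40075035+6·63436373=420693273 | T(15,7)=63436373+7·49329280=408741333 | T(15,8)=49329280+8·20912320=216627840 | T(15,9)=20912320+9·5135130=67128490
i=16: T(16,6)=210766920+6·420693273=2734926558 | T(16,7)=420693273+7·408741333=3281882604 | T(16,8)=408741333+8·216627840=2141764053 | T(16,9)=216627840+9·67128490=820784250
i=17: T(17,7)=2734926558+7·3281882604=25708104786 | T(17,8)=3281882604+8·2141764053=20415995028 | T(17,9)=2141764053+9·820784250=9528822303
Read S(17,7) = 25708104786, S(17,8) = 20415995028, S(17,9) = 9528822303.

25708104786, 20415995028, 9528822303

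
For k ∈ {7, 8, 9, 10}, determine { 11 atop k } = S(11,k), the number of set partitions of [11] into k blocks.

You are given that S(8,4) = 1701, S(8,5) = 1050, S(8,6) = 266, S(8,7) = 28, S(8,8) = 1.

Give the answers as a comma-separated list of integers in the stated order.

i=9: T(9,5)=1701+5·1050=6951 | T(9,6)=1050+6·266=2646 | T(9,7)=266+7·28=462 | T(9,8)=28+8·1=36 | T(9,9)=1+9·0=1
i=10: T(10,6)=6951+6·2646=22827 | T(10,7)=2646+7·462=5880 | T(10,8)=462+8·36=750 | T(10,9)=36+9·1=45 | T(10,10)=1+10·0=1
i=11: T(11,7)=22827+7·5880=63987 | T(11,8)=5880+8·750=11880 | T(11,9)=750+9·45=1155 | T(11,10)=45+10·1=55
Read S(11,7) = 63987, S(11,8) = 11880, S(11,9) = 1155, S(11,10) = 55.

63987, 11880, 1155, 55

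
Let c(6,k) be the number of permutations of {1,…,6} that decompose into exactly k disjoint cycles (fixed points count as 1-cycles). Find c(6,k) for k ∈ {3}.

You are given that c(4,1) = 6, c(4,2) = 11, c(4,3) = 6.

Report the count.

row 5: T[5][2]=4·11+6=50  T[5][3]=4·6+11=35
row 6: T[6][3]=5·35+50=225
Read c(6,3) = 225.

225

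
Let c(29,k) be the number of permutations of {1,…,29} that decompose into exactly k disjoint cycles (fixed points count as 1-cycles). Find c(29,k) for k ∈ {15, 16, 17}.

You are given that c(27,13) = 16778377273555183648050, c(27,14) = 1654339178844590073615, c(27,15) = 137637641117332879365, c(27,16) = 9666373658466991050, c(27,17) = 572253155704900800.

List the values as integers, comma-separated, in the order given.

211821088794711294496815, 16532187926098943672490, 1101911578045922391915

row 28: T[28][14]=27·1654339178844590073615+16778377273555183648050=61445535102359115635655  T[28][15]=27·137637641117332879365+1654339178844590073615=5370555489012577816470  T[28][16]=27·9666373658466991050+137637641117332879365=398629729895941637715  T[28][17]=27·572253155704900800+9666373658466991050=25117208862499312650
row 29: T[29][15]=28·5370555489012577816470+61445535102359115635655=211821088794711294496815  T[29][16]=28·398629729895941637715+5370555489012577816470=16532187926098943672490  T[29][17]=28·25117208862499312650+398629729895941637715=1101911578045922391915
Read c(29,15) = 211821088794711294496815, c(29,16) = 16532187926098943672490, c(29,17) = 1101911578045922391915.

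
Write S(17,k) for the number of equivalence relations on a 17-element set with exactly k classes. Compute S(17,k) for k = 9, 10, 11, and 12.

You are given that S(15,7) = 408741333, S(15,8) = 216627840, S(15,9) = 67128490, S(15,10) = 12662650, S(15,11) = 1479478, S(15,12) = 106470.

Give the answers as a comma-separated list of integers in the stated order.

[16] T[16,8]:8*216627840+408741333=2141764053 · T[16,9]:9*67128490+216627840=820784250 · T[16,10]:10*12662650+67128490=193754990 · T[16,11]:11*1479478+12662650=28936908 · T[16,12]:12*106470+1479478=2757118
[17] T[17,9]:9*820784250+2141764053=9528822303 · T[17,10]:10*193754990+820784250=2758334150 · T[17,11]:11*28936908+193754990=512060978 · T[17,12]:12*2757118+28936908=62022324
Read S(17,9) = 9528822303, S(17,10) = 2758334150, S(17,11) = 512060978, S(17,12) = 62022324.

9528822303, 2758334150, 512060978, 62022324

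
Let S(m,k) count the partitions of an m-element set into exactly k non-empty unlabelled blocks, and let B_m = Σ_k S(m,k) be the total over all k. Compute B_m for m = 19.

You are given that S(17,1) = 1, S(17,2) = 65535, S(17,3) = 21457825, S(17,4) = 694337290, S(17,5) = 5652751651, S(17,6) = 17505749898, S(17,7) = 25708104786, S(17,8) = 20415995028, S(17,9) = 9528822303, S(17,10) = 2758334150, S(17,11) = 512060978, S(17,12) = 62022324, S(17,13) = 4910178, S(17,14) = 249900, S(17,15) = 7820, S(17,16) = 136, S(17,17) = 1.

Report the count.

5832742205057

i=18: T(18,1)=0+1·1=1 | T(18,2)=1+2·65535=131071 | T(18,3)=65535+3·21457825=64439010 | T(18,4)=21457825+4·694337290=2798806985 | T(18,5)=694337290+5·5652751651=28958095545 | T(18,6)=5652751651+6·17505749898=110687251039 | T(18,7)=17505749898+7·25708104786=197462483400 | T(18,8)=25708104786+8·20415995028=189036065010 | T(18,9)=20415995028+9·9528822303=106175395755 | T(18,10)=9528822303+10·2758334150=37112163803 | T(18,11)=2758334150+11·512060978=8391004908 | T(18,12)=512060978+12·62022324=1256328866 | T(18,13)=62022324+13·4910178=125854638 | T(18,14)=4910178+14·249900=8408778 | T(18,15)=249900+15·7820=367200 | T(18,16)=7820+16·136=9996 | T(18,17)=136+17·1=153 | T(18,18)=1+18·0=1
i=19: T(19,1)=0+1·1=1 | T(19,2)=1+2·131071=262143 | T(19,3)=131071+3·64439010=193448101 | T(19,4)=64439010+4·2798806985=11259666950 | T(19,5)=2798806985+5·28958095545=147589284710 | T(19,6)=28958095545+6·110687251039=693081601779 | T(19,7)=110687251039+7·197462483400=1492924634839 | T(19,8)=197462483400+8·189036065010=1709751003480 | T(19,9)=189036065010+9·106175395755=1144614626805 | T(19,10)=106175395755+10·37112163803=477297033785 | T(19,11)=37112163803+11·8391004908=129413217791 | T(19,12)=8391004908+12·1256328866=23466951300 | T(19,13)=1256328866+13·125854638=2892439160 | T(19,14)=125854638+14·8408778=243577530 | T(19,15)=8408778+15·367200=13916778 | T(19,16)=367200+16·9996=527136 | T(19,17)=9996+17·153=12597 | T(19,18)=153+18·1=171 | T(19,19)=1+19·0=1
B_19 = ΣS(19,k) = 1+262143+193448101+11259666950+147589284710+693081601779+1492924634839+1709751003480+1144614626805+477297033785+129413217791+23466951300+2892439160+243577530+13916778+527136+12597+171+1 = 5832742205057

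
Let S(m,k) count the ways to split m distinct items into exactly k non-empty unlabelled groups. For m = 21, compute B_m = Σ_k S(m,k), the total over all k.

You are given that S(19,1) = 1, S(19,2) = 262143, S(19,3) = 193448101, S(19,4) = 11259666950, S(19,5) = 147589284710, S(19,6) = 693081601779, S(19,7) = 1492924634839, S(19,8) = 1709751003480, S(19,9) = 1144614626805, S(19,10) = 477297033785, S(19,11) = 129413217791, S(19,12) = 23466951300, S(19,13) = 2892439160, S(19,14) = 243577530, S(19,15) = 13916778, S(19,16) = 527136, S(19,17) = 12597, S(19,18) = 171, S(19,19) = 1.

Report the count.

i=20: T(20,1)=0+1·1=1 | T(20,2)=1+2·262143=524287 | T(20,3)=262143+3·193448101=580606446 | T(20,4)=193448101+4·11259666950=45232115901 | T(20,5)=11259666950+5·147589284710=749206090500 | T(20,6)=147589284710+6·693081601779=4306078895384 | T(20,7)=693081601779+7·1492924634839=11143554045652 | T(20,8)=1492924634839+8·1709751003480=15170932662679 | T(20,9)=1709751003480+9·1144614626805=12011282644725 | T(20,10)=1144614626805+10·477297033785=5917584964655 | T(20,11)=477297033785+11·129413217791=1900842429486 | T(20,12)=129413217791+12·23466951300=411016633391 | T(20,13)=23466951300+13·2892439160=61068660380 | T(20,14)=2892439160+14·243577530=6302524580 | T(20,15)=243577530+15·13916778=452329200 | T(20,16)=13916778+16·527136=22350954 | T(20,17)=527136+17·12597=741285 | T(20,18)=12597+18·171=15675 | T(20,19)=171+19·1=190 | T(20,20)=1+20·0=1
i=21: T(21,1)=0+1·1=1 | T(21,2)=1+2·524287=1048575 | T(21,3)=524287+3·580606446=1742343625 | T(21,4)=580606446+4·45232115901=181509070050 | T(21,5)=45232115901+5·749206090500=3791262568401 | T(21,6)=749206090500+6·4306078895384=26585679462804 | T(21,7)=4306078895384+7·11143554045652=82310957214948 | T(21,8)=11143554045652+8·15170932662679=132511015347084 | T(21,9)=15170932662679+9·12011282644725=123272476465204 | T(21,10)=12011282644725+10·5917584964655=71187132291275 | T(21,11)=5917584964655+11·1900842429486=26826851689001 | T(21,12)=1900842429486+12·411016633391=6833042030178 | T(21,13)=411016633391+13·61068660380=1204909218331 | T(21,14)=61068660380+14·6302524580=149304004500 | T(21,15)=6302524580+15·452329200=13087462580 | T(21,16)=452329200+16·22350954=809944464 | T(21,17)=22350954+17·741285=34952799 | T(21,18)=741285+18·15675=1023435 | T(21,19)=15675+19·190=19285 | T(21,20)=190+20·1=210 | T(21,21)=1+21·0=1
B_21 = ΣS(21,k) = 1+1048575+1742343625+181509070050+3791262568401+26585679462804+82310957214948+132511015347084+123272476465204+71187132291275+26826851689001+6833042030178+1204909218331+149304004500+13087462580+809944464+34952799+1023435+19285+210+1 = 474869816156751

474869816156751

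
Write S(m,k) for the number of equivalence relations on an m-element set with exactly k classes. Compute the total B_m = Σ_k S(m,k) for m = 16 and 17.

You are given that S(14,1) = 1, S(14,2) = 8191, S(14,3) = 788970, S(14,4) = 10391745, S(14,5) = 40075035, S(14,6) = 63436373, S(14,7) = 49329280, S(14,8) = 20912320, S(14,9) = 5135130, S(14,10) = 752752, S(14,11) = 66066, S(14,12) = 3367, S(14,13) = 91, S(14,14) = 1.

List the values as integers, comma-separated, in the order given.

10480142147, 82864869804

row 15: T[15][1]=1·1+0=1  T[15][2]=2·8191+1=16383  T[15][3]=3·788970+8191=2375101  T[15][4]=4·10391745+788970=42355950  T[15][5]=5·40075035+10391745=210766920  T[15][6]=6·63436373+40075035=420693273  T[15][7]=7·49329280+63436373=408741333  T[15][8]=8·20912320+49329280=216627840  T[15][9]=9·5135130+20912320=67128490  T[15][10]=10·752752+5135130=12662650  T[15][11]=11·66066+752752=1479478  T[15][12]=12·3367+66066=106470  T[15][13]=13·91+3367=4550  T[15][14]=14·1+91=105  T[15][15]=15·0+1=1
row 16: T[16][1]=1·1+0=1  T[16][2]=2·16383+1=32767  T[16][3]=3·2375101+16383=7141686  T[16][4]=4·42355950+2375101=171798901  T[16][5]=5·210766920+42355950=1096190550  T[16][6]=6·420693273+210766920=2734926558  T[16][7]=7·408741333+420693273=3281882604  T[16][8]=8·216627840+408741333=2141764053  T[16][9]=9·67128490+216627840=820784250  T[16][10]=10·12662650+67128490=193754990  T[16][11]=11·1479478+12662650=28936908  T[16][12]=12·106470+1479478=2757118  T[16][13]=13·4550+106470=165620  T[16][14]=14·105+4550=6020  T[16][15]=15·1+105=120  T[16][16]=16·0+1=1
row 17: T[17][1]=1·1+0=1  T[17][2]=2·32767+1=65535  T[17][3]=3·7141686+32767=21457825  T[17][4]=4·171798901+7141686=694337290  T[17][5]=5·1096190550+171798901=5652751651  T[17][6]=6·2734926558+1096190550=17505749898  T[17][7]=7·3281882604+2734926558=25708104786  T[17][8]=8·2141764053+3281882604=20415995028  T[17][9]=9·820784250+2141764053=9528822303  T[17][10]=10·193754990+820784250=2758334150  T[17][11]=11·28936908+193754990=512060978  T[17][12]=12·2757118+28936908=62022324  T[17][13]=13·165620+2757118=4910178  T[17][14]=14·6020+165620=249900  T[17][15]=15·120+6020=7820  T[17][16]=16·1+120=136  T[17][17]=17·0+1=1
B_16 = ΣS(16,k) = 1+32767+7141686+171798901+1096190550+2734926558+3281882604+2141764053+820784250+193754990+28936908+2757118+165620+6020+120+1 = 10480142147
B_17 = ΣS(17,k) = 1+65535+21457825+694337290+5652751651+17505749898+25708104786+20415995028+9528822303+2758334150+512060978+62022324+4910178+249900+7820+136+1 = 82864869804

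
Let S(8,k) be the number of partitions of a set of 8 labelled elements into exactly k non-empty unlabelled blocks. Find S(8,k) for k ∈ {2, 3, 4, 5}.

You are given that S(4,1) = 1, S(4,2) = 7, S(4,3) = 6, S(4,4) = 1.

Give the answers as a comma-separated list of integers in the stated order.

127, 966, 1701, 1050

r5: T_5,1=1×1+0=1; T_5,2=2×7+1=15; T_5,3=3×6+7=25; T_5,4=4×1+6=10; T_5,5=5×0+1=1
r6: T_6,1=1×1+0=1; T_6,2=2×15+1=31; T_6,3=3×25+15=90; T_6,4=4×10+25=65; T_6,5=5×1+10=15
r7: T_7,1=1×1+0=1; T_7,2=2×31+1=63; T_7,3=3×90+31=301; T_7,4=4×65+90=350; T_7,5=5×15+65=140
r8: T_8,2=2×63+1=127; T_8,3=3×301+63=966; T_8,4=4×350+301=1701; T_8,5=5×140+350=1050
Read S(8,2) = 127, S(8,3) = 966, S(8,4) = 1701, S(8,5) = 1050.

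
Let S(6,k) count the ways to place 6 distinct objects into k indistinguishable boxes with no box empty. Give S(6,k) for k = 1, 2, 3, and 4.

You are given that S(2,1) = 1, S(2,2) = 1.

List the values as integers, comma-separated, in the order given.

@3  (3,1):1·1+0→1, (3,2):1·2+1→3, (3,3):0·3+1→1
@4  (4,1):1·1+0→1, (4,2):3·2+1→7, (4,3):1·3+3→6, (4,4):0·4+1→1
@5  (5,1):1·1+0→1, (5,2):7·2+1→15, (5,3):6·3+7→25, (5,4):1·4+6→10
@6  (6,1):1·1+0→1, (6,2):15·2+1→31, (6,3):25·3+15→90, (6,4):10·4+25→65
Read S(6,1) = 1, S(6,2) = 31, S(6,3) = 90, S(6,4) = 65.

1, 31, 90, 65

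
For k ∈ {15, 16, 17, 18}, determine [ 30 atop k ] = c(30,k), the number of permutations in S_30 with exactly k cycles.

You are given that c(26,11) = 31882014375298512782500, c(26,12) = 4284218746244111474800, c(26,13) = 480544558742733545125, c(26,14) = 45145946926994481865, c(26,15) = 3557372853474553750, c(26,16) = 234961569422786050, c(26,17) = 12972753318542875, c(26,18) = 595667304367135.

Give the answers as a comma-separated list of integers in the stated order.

8459574446076318147830625, 691254538651580660999025, 48487623689430693038025, 2918939500751087661105

i=27: T(27,12)=31882014375298512782500+26·4284218746244111474800=143271701777645411127300 | T(27,13)=4284218746244111474800+26·480544558742733545125=16778377273555183648050 | T(27,14)=480544558742733545125+26·45145946926994481865=1654339178844590073615 | T(27,15)=45145946926994481865+26·3557372853474553750=137637641117332879365 | T(27,16)=3557372853474553750+26·234961569422786050=9666373658466991050 | T(27,17)=234961569422786050+26·12972753318542875=572253155704900800 | T(27,18)=12972753318542875+26·595667304367135=28460103232088385
i=28: T(28,13)=143271701777645411127300+27·16778377273555183648050=596287888163635369624650 | T(28,14)=16778377273555183648050+27·1654339178844590073615=61445535102359115635655 | T(28,15)=1654339178844590073615+27·137637641117332879365=5370555489012577816470 | T(28,16)=137637641117332879365+27·9666373658466991050=398629729895941637715 | T(28,17)=9666373658466991050+27·572253155704900800=25117208862499312650 | T(28,18)=572253155704900800+27·28460103232088385=1340675942971287195
i=29: T(29,14)=596287888163635369624650+28·61445535102359115635655=2316762871029690607422990 | T(29,15)=61445535102359115635655+28·5370555489012577816470=211821088794711294496815 | T(29,16)=5370555489012577816470+28·398629729895941637715=16532187926098943672490 | T(29,17)=398629729895941637715+28·25117208862499312650=1101911578045922391915 | T(29,18)=25117208862499312650+28·1340675942971287195=62656135265695354110
i=30: T(30,15)=2316762871029690607422990+29·211821088794711294496815=8459574446076318147830625 | T(30,16)=211821088794711294496815+29·16532187926098943672490=691254538651580660999025 | T(30,17)=16532187926098943672490+29·1101911578045922391915=48487623689430693038025 | T(30,18)=1101911578045922391915+29·62656135265695354110=2918939500751087661105
Read c(30,15) = 8459574446076318147830625, c(30,16) = 691254538651580660999025, c(30,17) = 48487623689430693038025, c(30,18) = 2918939500751087661105.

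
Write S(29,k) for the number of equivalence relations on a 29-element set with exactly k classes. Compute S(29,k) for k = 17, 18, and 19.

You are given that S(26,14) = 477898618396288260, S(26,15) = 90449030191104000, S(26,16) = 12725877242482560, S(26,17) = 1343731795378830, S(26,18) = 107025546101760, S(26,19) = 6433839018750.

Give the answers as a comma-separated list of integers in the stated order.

@27  (27,15):90449030191104000·15+477898618396288260→1834634071262848260, (27,16):12725877242482560·16+90449030191104000→294063066070824960, (27,17):1343731795378830·17+12725877242482560→35569317763922670, (27,18):107025546101760·18+1343731795378830→3270191625210510, (27,19):6433839018750·19+107025546101760→229268487458010
@28  (28,16):294063066070824960·16+1834634071262848260→6539643128396047620, (28,17):35569317763922670·17+294063066070824960→898741468057510350, (28,18):3270191625210510·18+35569317763922670→94432767017711850, (28,19):229268487458010·19+3270191625210510→7626292886912700
@29  (29,17):898741468057510350·17+6539643128396047620→21818248085373723570, (29,18):94432767017711850·18+898741468057510350→2598531274376323650, (29,19):7626292886912700·19+94432767017711850→239332331869053150
Read S(29,17) = 21818248085373723570, S(29,18) = 2598531274376323650, S(29,19) = 239332331869053150.

21818248085373723570, 2598531274376323650, 239332331869053150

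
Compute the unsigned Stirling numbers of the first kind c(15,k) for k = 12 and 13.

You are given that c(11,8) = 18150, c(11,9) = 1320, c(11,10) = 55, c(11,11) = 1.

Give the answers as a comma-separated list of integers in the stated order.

143325, 5005

[12] T[12,9]:11*1320+18150=32670 · T[12,10]:11*55+1320=1925 · T[12,11]:11*1+55=66 · T[12,12]:11*0+1=1
[13] T[13,10]:12*1925+32670=55770 · T[13,11]:12*66+1925=2717 · T[13,12]:12*1+66=78 · T[13,13]:12*0+1=1
[14] T[14,11]:13*2717+55770=91091 · T[14,12]:13*78+2717=3731 · T[14,13]:13*1+78=91
[15] T[15,12]:14*3731+91091=143325 · T[15,13]:14*91+3731=5005
Read c(15,12) = 143325, c(15,13) = 5005.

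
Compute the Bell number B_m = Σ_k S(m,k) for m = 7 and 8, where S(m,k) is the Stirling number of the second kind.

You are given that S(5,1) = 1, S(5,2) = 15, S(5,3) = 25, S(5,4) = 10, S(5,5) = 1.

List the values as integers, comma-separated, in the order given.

877, 4140

row 6: T[6][1]=1·1+0=1  T[6][2]=2·15+1=31  T[6][3]=3·25+15=90  T[6][4]=4·10+25=65  T[6][5]=5·1+10=15  T[6][6]=6·0+1=1
row 7: T[7][1]=1·1+0=1  T[7][2]=2·31+1=63  T[7][3]=3·90+31=301  T[7][4]=4·65+90=350  T[7][5]=5·15+65=140  T[7][6]=6·1+15=21  T[7][7]=7·0+1=1
row 8: T[8][1]=1·1+0=1  T[8][2]=2·63+1=127  T[8][3]=3·301+63=966  T[8][4]=4·350+301=1701  T[8][5]=5·140+350=1050  T[8][6]=6·21+140=266  T[8][7]=7·1+21=28  T[8][8]=8·0+1=1
B_7 = ΣS(7,k) = 1+63+301+350+140+21+1 = 877
B_8 = ΣS(8,k) = 1+127+966+1701+1050+266+28+1 = 4140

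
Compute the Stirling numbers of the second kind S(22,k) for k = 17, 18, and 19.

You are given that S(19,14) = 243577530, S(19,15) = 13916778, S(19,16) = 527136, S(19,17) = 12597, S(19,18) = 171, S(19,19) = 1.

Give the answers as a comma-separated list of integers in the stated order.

row 20: T[20][15]=15·13916778+243577530=452329200  T[20][16]=16·527136+13916778=22350954  T[20][17]=17·12597+527136=741285  T[20][18]=18·171+12597=15675  T[20][19]=19·1+171=190
row 21: T[21][16]=16·22350954+452329200=809944464  T[21][17]=17·741285+22350954=34952799  T[21][18]=18·15675+741285=1023435  T[21][19]=19·190+15675=19285
row 22: T[22][17]=17·34952799+809944464=1404142047  T[22][18]=18·1023435+34952799=53374629  T[22][19]=19·19285+1023435=1389850
Read S(22,17) = 1404142047, S(22,18) = 53374629, S(22,19) = 1389850.

1404142047, 53374629, 1389850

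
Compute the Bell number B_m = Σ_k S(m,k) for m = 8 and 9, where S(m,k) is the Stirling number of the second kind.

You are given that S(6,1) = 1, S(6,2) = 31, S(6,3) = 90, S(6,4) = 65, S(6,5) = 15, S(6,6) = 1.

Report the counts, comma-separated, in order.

i=7: T(7,1)=0+1·1=1 | T(7,2)=1+2·31=63 | T(7,3)=31+3·90=301 | T(7,4)=90+4·65=350 | T(7,5)=65+5·15=140 | T(7,6)=15+6·1=21 | T(7,7)=1+7·0=1
i=8: T(8,1)=0+1·1=1 | T(8,2)=1+2·63=127 | T(8,3)=63+3·301=966 | T(8,4)=301+4·350=1701 | T(8,5)=350+5·140=1050 | T(8,6)=140+6·21=266 | T(8,7)=21+7·1=28 | T(8,8)=1+8·0=1
i=9: T(9,1)=0+1·1=1 | T(9,2)=1+2·127=255 | T(9,3)=127+3·966=3025 | T(9,4)=966+4·1701=7770 | T(9,5)=1701+5·1050=6951 | T(9,6)=1050+6·266=2646 | T(9,7)=266+7·28=462 | T(9,8)=28+8·1=36 | T(9,9)=1+9·0=1
B_8 = ΣS(8,k) = 1+127+966+1701+1050+266+28+1 = 4140
B_9 = ΣS(9,k) = 1+255+3025+7770+6951+2646+462+36+1 = 21147

4140, 21147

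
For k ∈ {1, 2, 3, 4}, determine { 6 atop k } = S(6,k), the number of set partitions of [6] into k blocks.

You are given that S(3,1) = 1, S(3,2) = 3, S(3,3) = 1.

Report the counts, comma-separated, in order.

row 4: T[4][1]=1·1+0=1  T[4][2]=2·3+1=7  T[4][3]=3·1+3=6  T[4][4]=4·0+1=1
row 5: T[5][1]=1·1+0=1  T[5][2]=2·7+1=15  T[5][3]=3·6+7=25  T[5][4]=4·1+6=10
row 6: T[6][1]=1·1+0=1  T[6][2]=2·15+1=31  T[6][3]=3·25+15=90  T[6][4]=4·10+25=65
Read S(6,1) = 1, S(6,2) = 31, S(6,3) = 90, S(6,4) = 65.

1, 31, 90, 65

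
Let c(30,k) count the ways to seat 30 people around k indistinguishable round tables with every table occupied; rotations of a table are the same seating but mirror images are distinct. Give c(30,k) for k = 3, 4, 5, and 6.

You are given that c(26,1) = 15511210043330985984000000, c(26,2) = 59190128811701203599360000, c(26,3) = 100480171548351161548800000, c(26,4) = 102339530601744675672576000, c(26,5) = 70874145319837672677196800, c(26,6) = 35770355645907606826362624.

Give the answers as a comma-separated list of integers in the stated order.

62262192842035613491057459200000, 66951000306085302338993639424000, 49361465831621147825759587123200, 26751280755793398822580822142976

[27] T[27,1]:26*15511210043330985984000000+0=403291461126605635584000000 · T[27,2]:26*59190128811701203599360000+15511210043330985984000000=1554454559147562279567360000 · T[27,3]:26*100480171548351161548800000+59190128811701203599360000=2671674589068831403868160000 · T[27,4]:26*102339530601744675672576000+100480171548351161548800000=2761307967193712729035776000 · T[27,5]:26*70874145319837672677196800+102339530601744675672576000=1945067308917524165279692800 · T[27,6]:26*35770355645907606826362624+70874145319837672677196800=1000903392113435450162625024
[28] T[28,1]:27*403291461126605635584000000+0=10888869450418352160768000000 · T[28,2]:27*1554454559147562279567360000+403291461126605635584000000=42373564558110787183902720000 · T[28,3]:27*2671674589068831403868160000+1554454559147562279567360000=73689668464006010184007680000 · T[28,4]:27*2761307967193712729035776000+2671674589068831403868160000=77226989703299075087834112000 · T[28,5]:27*1945067308917524165279692800+2761307967193712729035776000=55278125307966865191587481600 · T[28,6]:27*1000903392113435450162625024+1945067308917524165279692800=28969458895980281319670568448
[29] T[29,2]:28*42373564558110787183902720000+10888869450418352160768000000=1197348677077520393310044160000 · T[29,3]:28*73689668464006010184007680000+42373564558110787183902720000=2105684281550279072336117760000 · T[29,4]:28*77226989703299075087834112000+73689668464006010184007680000=2236045380156380112643362816000 · T[29,5]:28*55278125307966865191587481600+77226989703299075087834112000=1625014498326371300452283596800 · T[29,6]:28*28969458895980281319670568448+55278125307966865191587481600=866422974395414742142363398144
[30] T[30,3]:29*2105684281550279072336117760000+1197348677077520393310044160000=62262192842035613491057459200000 · T[30,4]:29*2236045380156380112643362816000+2105684281550279072336117760000=66951000306085302338993639424000 · T[30,5]:29*1625014498326371300452283596800+2236045380156380112643362816000=49361465831621147825759587123200 · T[30,6]:29*866422974395414742142363398144+1625014498326371300452283596800=26751280755793398822580822142976
Read c(30,3) = 62262192842035613491057459200000, c(30,4) = 66951000306085302338993639424000, c(30,5) = 49361465831621147825759587123200, c(30,6) = 26751280755793398822580822142976.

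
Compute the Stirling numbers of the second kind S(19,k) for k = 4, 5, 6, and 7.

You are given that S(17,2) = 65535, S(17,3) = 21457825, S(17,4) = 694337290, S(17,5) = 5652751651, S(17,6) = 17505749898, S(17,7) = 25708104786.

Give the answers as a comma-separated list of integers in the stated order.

r18: T_18,3=3×21457825+65535=64439010; T_18,4=4×694337290+21457825=2798806985; T_18,5=5×5652751651+694337290=28958095545; T_18,6=6×17505749898+5652751651=110687251039; T_18,7=7×25708104786+17505749898=197462483400
r19: T_19,4=4×2798806985+64439010=11259666950; T_19,5=5×28958095545+2798806985=147589284710; T_19,6=6×110687251039+28958095545=693081601779; T_19,7=7×197462483400+110687251039=1492924634839
Read S(19,4) = 11259666950, S(19,5) = 147589284710, S(19,6) = 693081601779, S(19,7) = 1492924634839.

11259666950, 147589284710, 693081601779, 1492924634839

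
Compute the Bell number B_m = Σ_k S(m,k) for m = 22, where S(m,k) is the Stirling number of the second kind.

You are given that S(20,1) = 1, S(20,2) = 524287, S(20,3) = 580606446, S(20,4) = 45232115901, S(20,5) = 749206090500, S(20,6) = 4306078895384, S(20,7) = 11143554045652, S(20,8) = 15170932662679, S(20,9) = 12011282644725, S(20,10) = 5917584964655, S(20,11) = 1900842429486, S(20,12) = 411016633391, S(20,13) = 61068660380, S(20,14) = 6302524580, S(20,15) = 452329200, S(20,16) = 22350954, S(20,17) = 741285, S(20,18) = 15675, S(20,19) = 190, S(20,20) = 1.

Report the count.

i=21: T(21,1)=0+1·1=1 | T(21,2)=1+2·524287=1048575 | T(21,3)=524287+3·580606446=1742343625 | T(21,4)=580606446+4·45232115901=181509070050 | T(21,5)=45232115901+5·749206090500=3791262568401 | T(21,6)=749206090500+6·4306078895384=26585679462804 | T(21,7)=4306078895384+7·11143554045652=82310957214948 | T(21,8)=11143554045652+8·15170932662679=132511015347084 | T(21,9)=15170932662679+9·12011282644725=123272476465204 | T(21,10)=12011282644725+10·5917584964655=71187132291275 | T(21,11)=5917584964655+11·1900842429486=26826851689001 | T(21,12)=1900842429486+12·411016633391=6833042030178 | T(21,13)=411016633391+13·61068660380=1204909218331 | T(21,14)=61068660380+14·6302524580=149304004500 | T(21,15)=6302524580+15·452329200=13087462580 | T(21,16)=452329200+16·22350954=809944464 | T(21,17)=22350954+17·741285=34952799 | T(21,18)=741285+18·15675=1023435 | T(21,19)=15675+19·190=19285 | T(21,20)=190+20·1=210 | T(21,21)=1+21·0=1
i=22: T(22,1)=0+1·1=1 | T(22,2)=1+2·1048575=2097151 | T(22,3)=1048575+3·1742343625=5228079450 | T(22,4)=1742343625+4·181509070050=727778623825 | T(22,5)=181509070050+5·3791262568401=19137821912055 | T(22,6)=3791262568401+6·26585679462804=163305339345225 | T(22,7)=26585679462804+7·82310957214948=602762379967440 | T(22,8)=82310957214948+8·132511015347084=1142399079991620 | T(22,9)=132511015347084+9·123272476465204=1241963303533920 | T(22,10)=123272476465204+10·71187132291275=835143799377954 | T(22,11)=71187132291275+11·26826851689001=366282500870286 | T(22,12)=26826851689001+12·6833042030178=108823356051137 | T(22,13)=6833042030178+13·1204909218331=22496861868481 | T(22,14)=1204909218331+14·149304004500=3295165281331 | T(22,15)=149304004500+15·13087462580=345615943200 | T(22,16)=13087462580+16·809944464=26046574004 | T(22,17)=809944464+17·34952799=1404142047 | T(22,18)=34952799+18·1023435=53374629 | T(22,19)=1023435+19·19285=1389850 | T(22,20)=19285+20·210=23485 | T(22,21)=210+21·1=231 | T(22,22)=1+22·0=1
B_22 = ΣS(22,k) = 1+2097151+5228079450+727778623825+19137821912055+163305339345225+602762379967440+1142399079991620+1241963303533920+835143799377954+366282500870286+108823356051137+22496861868481+3295165281331+345615943200+26046574004+1404142047+53374629+1389850+23485+231+1 = 4506715738447323

4506715738447323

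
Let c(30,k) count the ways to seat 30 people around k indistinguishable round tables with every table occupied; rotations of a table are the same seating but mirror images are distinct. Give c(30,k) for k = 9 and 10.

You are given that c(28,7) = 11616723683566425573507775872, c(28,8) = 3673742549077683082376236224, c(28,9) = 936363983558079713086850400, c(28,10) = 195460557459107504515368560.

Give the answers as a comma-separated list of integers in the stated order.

981347603630155088295475765440, 215760462268683520394805979744

[29] T[29,8]:28*3673742549077683082376236224+11616723683566425573507775872=114481515057741551880042390144 · T[29,9]:28*936363983558079713086850400+3673742549077683082376236224=29891934088703915048808047424 · T[29,10]:28*195460557459107504515368560+936363983558079713086850400=6409259592413089839517170080
[30] T[30,9]:29*29891934088703915048808047424+114481515057741551880042390144=981347603630155088295475765440 · T[30,10]:29*6409259592413089839517170080+29891934088703915048808047424=215760462268683520394805979744
Read c(30,9) = 981347603630155088295475765440, c(30,10) = 215760462268683520394805979744.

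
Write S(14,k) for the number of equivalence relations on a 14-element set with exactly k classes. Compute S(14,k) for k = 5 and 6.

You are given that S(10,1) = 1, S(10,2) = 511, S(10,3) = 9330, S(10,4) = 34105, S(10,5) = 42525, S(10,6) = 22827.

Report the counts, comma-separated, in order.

row 11: T[11][2]=2·511+1=1023  T[11][3]=3·9330+511=28501  T[11][4]=4·34105+9330=145750  T[11][5]=5·42525+34105=246730  T[11][6]=6·22827+42525=179487
row 12: T[12][3]=3·28501+1023=86526  T[12][4]=4·145750+28501=611501  T[12][5]=5·246730+145750=1379400  T[12][6]=6·179487+246730=1323652
row 13: T[13][4]=4·611501+86526=2532530  T[13][5]=5·1379400+611501=7508501  T[13][6]=6·1323652+1379400=9321312
row 14: T[14][5]=5·7508501+2532530=40075035  T[14][6]=6·9321312+7508501=63436373
Read S(14,5) = 40075035, S(14,6) = 63436373.

40075035, 63436373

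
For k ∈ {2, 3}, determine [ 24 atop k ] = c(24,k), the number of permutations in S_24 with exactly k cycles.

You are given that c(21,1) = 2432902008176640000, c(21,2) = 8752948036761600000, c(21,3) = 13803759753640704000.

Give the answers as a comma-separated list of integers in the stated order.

96538966652493066240000, 159539850276066860544000

row 22: T[22][1]=21·2432902008176640000+0=51090942171709440000  T[22][2]=21·8752948036761600000+2432902008176640000=186244810780170240000  T[22][3]=21·13803759753640704000+8752948036761600000=298631902863216384000
row 23: T[23][1]=22·51090942171709440000+0=1124000727777607680000  T[23][2]=22·186244810780170240000+51090942171709440000=4148476779335454720000  T[23][3]=22·298631902863216384000+186244810780170240000=6756146673770930688000
row 24: T[24][2]=23·4148476779335454720000+1124000727777607680000=96538966652493066240000  T[24][3]=23·6756146673770930688000+4148476779335454720000=159539850276066860544000
Read c(24,2) = 96538966652493066240000, c(24,3) = 159539850276066860544000.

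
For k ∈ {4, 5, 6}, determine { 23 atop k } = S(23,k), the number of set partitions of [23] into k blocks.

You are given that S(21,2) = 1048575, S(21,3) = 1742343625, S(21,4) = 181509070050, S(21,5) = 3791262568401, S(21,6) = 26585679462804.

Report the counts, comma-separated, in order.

2916342574750, 96416888184100, 998969857983405

[22] T[22,3]:3*1742343625+1048575=5228079450 · T[22,4]:4*181509070050+1742343625=727778623825 · T[22,5]:5*3791262568401+181509070050=19137821912055 · T[22,6]:6*26585679462804+3791262568401=163305339345225
[23] T[23,4]:4*727778623825+5228079450=2916342574750 · T[23,5]:5*19137821912055+727778623825=96416888184100 · T[23,6]:6*163305339345225+19137821912055=998969857983405
Read S(23,4) = 2916342574750, S(23,5) = 96416888184100, S(23,6) = 998969857983405.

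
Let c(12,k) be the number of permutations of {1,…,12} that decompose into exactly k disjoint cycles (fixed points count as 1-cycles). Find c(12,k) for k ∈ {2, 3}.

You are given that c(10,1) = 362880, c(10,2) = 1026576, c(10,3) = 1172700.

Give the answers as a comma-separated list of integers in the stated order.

120543840, 150917976

i=11: T(11,1)=0+10·362880=3628800 | T(11,2)=362880+10·1026576=10628640 | T(11,3)=1026576+10·1172700=12753576
i=12: T(12,2)=3628800+11·10628640=120543840 | T(12,3)=10628640+11·12753576=150917976
Read c(12,2) = 120543840, c(12,3) = 150917976.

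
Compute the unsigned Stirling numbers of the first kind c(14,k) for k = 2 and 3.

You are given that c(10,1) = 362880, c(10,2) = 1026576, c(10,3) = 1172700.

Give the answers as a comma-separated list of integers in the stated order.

19802759040, 26596717056

r11: T_11,1=10×362880+0=3628800; T_11,2=10×1026576+362880=10628640; T_11,3=10×1172700+1026576=12753576
r12: T_12,1=11×3628800+0=39916800; T_12,2=11×10628640+3628800=120543840; T_12,3=11×12753576+10628640=150917976
r13: T_13,1=12×39916800+0=479001600; T_13,2=12×120543840+39916800=1486442880; T_13,3=12×150917976+120543840=1931559552
r14: T_14,2=13×1486442880+479001600=19802759040; T_14,3=13×1931559552+1486442880=26596717056
Read c(14,2) = 19802759040, c(14,3) = 26596717056.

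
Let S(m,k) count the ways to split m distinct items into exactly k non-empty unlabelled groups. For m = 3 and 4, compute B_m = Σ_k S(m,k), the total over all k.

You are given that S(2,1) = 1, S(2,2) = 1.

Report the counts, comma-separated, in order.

[3] T[3,1]:1*1+0=1 · T[3,2]:2*1+1=3 · T[3,3]:3*0+1=1
[4] T[4,1]:1*1+0=1 · T[4,2]:2*3+1=7 · T[4,3]:3*1+3=6 · T[4,4]:4*0+1=1
B_3 = ΣS(3,k) = 1+3+1 = 5
B_4 = ΣS(4,k) = 1+7+6+1 = 15

5, 15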